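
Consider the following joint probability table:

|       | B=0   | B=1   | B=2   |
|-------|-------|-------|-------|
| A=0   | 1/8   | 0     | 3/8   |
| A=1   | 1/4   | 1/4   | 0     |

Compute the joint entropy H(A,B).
H(A,B) = -Σ P(A,B) log₂ P(A,B), summed over the non-zero cells:
H(A,B) = -[(1/8)·log₂(1/8) + (3/8)·log₂(3/8) + (1/4)·log₂(1/4) + (1/4)·log₂(1/4)]
  = 0.3750 + 0.5306 + 0.5000 + 0.5000
  = 1.9056 bits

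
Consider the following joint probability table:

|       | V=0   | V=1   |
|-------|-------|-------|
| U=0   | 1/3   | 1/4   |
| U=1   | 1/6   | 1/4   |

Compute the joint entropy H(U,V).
H(U,V) = -Σ P(U,V) log₂ P(U,V), summed over the non-zero cells:
H(U,V) = -[(1/3)·log₂(1/3) + (1/4)·log₂(1/4) + (1/6)·log₂(1/6) + (1/4)·log₂(1/4)]
  = 0.5283 + 0.5000 + 0.4308 + 0.5000
  = 1.9591 bits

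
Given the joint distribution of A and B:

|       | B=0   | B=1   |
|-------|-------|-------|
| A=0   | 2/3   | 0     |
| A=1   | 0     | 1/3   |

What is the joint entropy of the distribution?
H(A,B) = -Σ P(A,B) log₂ P(A,B), summed over the non-zero cells:
H(A,B) = -[(2/3)·log₂(2/3) + (1/3)·log₂(1/3)]
  = 0.3900 + 0.5283
  = 0.9183 bits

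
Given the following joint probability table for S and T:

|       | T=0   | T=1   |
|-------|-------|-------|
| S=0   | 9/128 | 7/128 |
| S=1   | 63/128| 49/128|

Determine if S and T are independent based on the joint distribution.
Marginal P(S) (row sums):
  P(S=0) = 9/128 + 7/128 = 1/8
  P(S=1) = 63/128 + 49/128 = 7/8
Marginal P(T) (column sums):
  P(T=0) = 9/128 + 63/128 = 9/16
  P(T=1) = 7/128 + 49/128 = 7/16

S and T are independent iff P(S=i,T=j) = P(S=i)·P(T=j) for every cell.
  P(S=0)·P(T=0) = 1/8 × 9/16 = 9/128 = P(S=0,T=0) ✓
  P(S=0)·P(T=1) = 1/8 × 7/16 = 7/128 = P(S=0,T=1) ✓
  P(S=1)·P(T=0) = 7/8 × 9/16 = 63/128 = P(S=1,T=0) ✓
  P(S=1)·P(T=1) = 7/8 × 7/16 = 49/128 = P(S=1,T=1) ✓

Yes, S and T are independent: every cell factors, so I(S;T) = 0 bits.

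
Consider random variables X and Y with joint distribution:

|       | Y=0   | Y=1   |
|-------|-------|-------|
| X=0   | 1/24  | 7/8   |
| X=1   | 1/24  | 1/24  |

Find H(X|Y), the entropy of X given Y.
Marginal P(Y) (column sums):
  P(Y=0) = 1/24 + 1/24 = 1/12
  P(Y=1) = 7/8 + 1/24 = 11/12

H(X|Y) = -Σ P(X,Y)·log₂ P(X|Y), where P(X|Y) = P(X,Y) / P(Y)
  (X=0,Y=0): P(X|Y) = (1/24)/(1/12) = 1/2;  -(1/24)·log₂(1/2) = 0.0417
  (X=0,Y=1): P(X|Y) = (7/8)/(11/12) = 21/22;  -(7/8)·log₂(21/22) = 0.0587
  (X=1,Y=0): P(X|Y) = (1/24)/(1/12) = 1/2;  -(1/24)·log₂(1/2) = 0.0417
  (X=1,Y=1): P(X|Y) = (1/24)/(11/12) = 1/22;  -(1/24)·log₂(1/22) = 0.1858
H(X|Y) = 0.0417 + 0.0587 + 0.0417 + 0.1858
  = 0.3279 bits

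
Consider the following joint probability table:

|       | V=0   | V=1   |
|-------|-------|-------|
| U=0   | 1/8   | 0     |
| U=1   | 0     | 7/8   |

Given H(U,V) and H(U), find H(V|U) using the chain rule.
From the chain rule: H(U,V) = H(U) + H(V|U)
Therefore: H(V|U) = H(U,V) - H(U)

H(U,V) = -[(1/8)·log₂(1/8) + (7/8)·log₂(7/8)]
  = 0.3750 + 0.1686
  = 0.5436 bits
Marginal P(U) (row sums):
  P(U=0) = 1/8 + 0 = 1/8
  P(U=1) = 0 + 7/8 = 7/8
H(U) = -[(1/8)·log₂(1/8) + (7/8)·log₂(7/8)]
  = 0.3750 + 0.1686
  = 0.5436 bits

H(V|U) = 0.5436 - 0.5436 = 0.0000 bits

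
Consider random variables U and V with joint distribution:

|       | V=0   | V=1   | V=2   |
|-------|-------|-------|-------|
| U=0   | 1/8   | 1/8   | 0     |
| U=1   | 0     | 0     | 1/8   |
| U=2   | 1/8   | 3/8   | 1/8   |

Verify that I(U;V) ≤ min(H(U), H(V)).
Marginal P(U) (row sums):
  P(U=0) = 1/8 + 1/8 + 0 = 1/4
  P(U=1) = 0 + 0 + 1/8 = 1/8
  P(U=2) = 1/8 + 3/8 + 1/8 = 5/8
Marginal P(V) (column sums):
  P(V=0) = 1/8 + 0 + 1/8 = 1/4
  P(V=1) = 1/8 + 0 + 3/8 = 1/2
  P(V=2) = 0 + 1/8 + 1/8 = 1/4

H(U) = -[(1/4)·log₂(1/4) + (1/8)·log₂(1/8) + (5/8)·log₂(5/8)]
  = 0.5000 + 0.3750 + 0.4238
  = 1.2988 bits
H(V) = -[(1/4)·log₂(1/4) + (1/2)·log₂(1/2) + (1/4)·log₂(1/4)]
  = 0.5000 + 0.5000 + 0.5000
  = 1.5000 bits
H(U,V) = -[(1/8)·log₂(1/8) + (1/8)·log₂(1/8) + (1/8)·log₂(1/8) + (1/8)·log₂(1/8) + (3/8)·log₂(3/8) + (1/8)·log₂(1/8)]
  = 0.3750 + 0.3750 + 0.3750 + 0.3750 + 0.5306 + 0.3750
  = 2.4056 bits

I(U;V) = H(U) + H(V) - H(U,V)
  = 1.2988 + 1.5000 - 2.4056
  = 0.3932 bits

min(H(U), H(V)) = min(1.2988, 1.5000) = 1.2988 bits
Since 0.3932 ≤ 1.2988, the bound is satisfied ✓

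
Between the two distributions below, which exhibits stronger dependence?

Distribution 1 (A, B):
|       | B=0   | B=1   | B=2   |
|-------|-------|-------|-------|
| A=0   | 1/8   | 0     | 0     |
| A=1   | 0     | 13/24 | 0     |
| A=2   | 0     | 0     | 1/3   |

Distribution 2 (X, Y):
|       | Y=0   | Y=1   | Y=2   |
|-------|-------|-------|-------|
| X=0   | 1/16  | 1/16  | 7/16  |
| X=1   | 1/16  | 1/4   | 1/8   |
Distribution 1 (A, B):
Marginal P(A) (row sums):
  P(A=0) = 1/8 + 0 + 0 = 1/8
  P(A=1) = 0 + 13/24 + 0 = 13/24
  P(A=2) = 0 + 0 + 1/3 = 1/3
Marginal P(B) (column sums):
  P(B=0) = 1/8 + 0 + 0 = 1/8
  P(B=1) = 0 + 13/24 + 0 = 13/24
  P(B=2) = 0 + 0 + 1/3 = 1/3

H(A) = -[(1/8)·log₂(1/8) + (13/24)·log₂(13/24) + (1/3)·log₂(1/3)]
  = 0.3750 + 0.4791 + 0.5283
  = 1.3824 bits
H(B) = -[(1/8)·log₂(1/8) + (13/24)·log₂(13/24) + (1/3)·log₂(1/3)]
  = 0.3750 + 0.4791 + 0.5283
  = 1.3824 bits
H(A,B) = -[(1/8)·log₂(1/8) + (13/24)·log₂(13/24) + (1/3)·log₂(1/3)]
  = 0.3750 + 0.4791 + 0.5283
  = 1.3824 bits

I(A;B) = H(A) + H(B) - H(A,B)
  = 1.3824 + 1.3824 - 1.3824
  = 1.3824 bits

Distribution 2 (X, Y):
Marginal P(X) (row sums):
  P(X=0) = 1/16 + 1/16 + 7/16 = 9/16
  P(X=1) = 1/16 + 1/4 + 1/8 = 7/16
Marginal P(Y) (column sums):
  P(Y=0) = 1/16 + 1/16 = 1/8
  P(Y=1) = 1/16 + 1/4 = 5/16
  P(Y=2) = 7/16 + 1/8 = 9/16

H(X) = -[(9/16)·log₂(9/16) + (7/16)·log₂(7/16)]
  = 0.4669 + 0.5218
  = 0.9887 bits
H(Y) = -[(1/8)·log₂(1/8) + (5/16)·log₂(5/16) + (9/16)·log₂(9/16)]
  = 0.3750 + 0.5244 + 0.4669
  = 1.3663 bits
H(X,Y) = -[(1/16)·log₂(1/16) + (1/16)·log₂(1/16) + (7/16)·log₂(7/16) + (1/16)·log₂(1/16) + (1/4)·log₂(1/4) + (1/8)·log₂(1/8)]
  = 0.2500 + 0.2500 + 0.5218 + 0.2500 + 0.5000 + 0.3750
  = 2.1468 bits

I(X;Y) = H(X) + H(Y) - H(X,Y)
  = 0.9887 + 1.3663 - 2.1468
  = 0.2082 bits

I(A;B) = 1.3824 bits > I(X;Y) = 0.2082 bits, so (A, B) has the higher mutual information (stronger dependence).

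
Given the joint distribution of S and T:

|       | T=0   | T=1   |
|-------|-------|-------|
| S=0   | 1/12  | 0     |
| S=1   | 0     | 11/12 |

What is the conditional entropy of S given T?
Marginal P(T) (column sums):
  P(T=0) = 1/12 + 0 = 1/12
  P(T=1) = 0 + 11/12 = 11/12

H(S|T) = -Σ P(S,T)·log₂ P(S|T), where P(S|T) = P(S,T) / P(T)
  (cells with P(S,T) = 0 contribute 0)
  (S=0,T=0): P(S|T) = (1/12)/(1/12) = 1;  -(1/12)·log₂(1) = 0.0000
  (S=1,T=1): P(S|T) = (11/12)/(11/12) = 1;  -(11/12)·log₂(1) = 0.0000
H(S|T) = 0.0000 + 0.0000
  = 0.0000 bits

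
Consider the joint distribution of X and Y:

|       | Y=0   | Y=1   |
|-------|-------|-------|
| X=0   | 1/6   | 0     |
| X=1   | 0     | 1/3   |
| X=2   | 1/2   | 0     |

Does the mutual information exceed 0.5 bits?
Marginal P(X) (row sums):
  P(X=0) = 1/6 + 0 = 1/6
  P(X=1) = 0 + 1/3 = 1/3
  P(X=2) = 1/2 + 0 = 1/2
Marginal P(Y) (column sums):
  P(Y=0) = 1/6 + 0 + 1/2 = 2/3
  P(Y=1) = 0 + 1/3 + 0 = 1/3

H(X) = -[(1/6)·log₂(1/6) + (1/3)·log₂(1/3) + (1/2)·log₂(1/2)]
  = 0.4308 + 0.5283 + 0.5000
  = 1.4591 bits
H(Y) = -[(2/3)·log₂(2/3) + (1/3)·log₂(1/3)]
  = 0.3900 + 0.5283
  = 0.9183 bits
H(X,Y) = -[(1/6)·log₂(1/6) + (1/3)·log₂(1/3) + (1/2)·log₂(1/2)]
  = 0.4308 + 0.5283 + 0.5000
  = 1.4591 bits

I(X;Y) = H(X) + H(Y) - H(X,Y)
  = 1.4591 + 0.9183 - 1.4591
  = 0.9183 bits

Yes. I(X;Y) = 0.9183 bits, which is > 0.5 bits.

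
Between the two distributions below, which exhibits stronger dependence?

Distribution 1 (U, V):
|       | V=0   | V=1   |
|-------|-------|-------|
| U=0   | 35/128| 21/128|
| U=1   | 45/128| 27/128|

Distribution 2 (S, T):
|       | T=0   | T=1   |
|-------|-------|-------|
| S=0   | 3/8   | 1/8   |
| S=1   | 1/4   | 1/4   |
Distribution 1 (U, V):
Marginal P(U) (row sums):
  P(U=0) = 35/128 + 21/128 = 7/16
  P(U=1) = 45/128 + 27/128 = 9/16
Marginal P(V) (column sums):
  P(V=0) = 35/128 + 45/128 = 5/8
  P(V=1) = 21/128 + 27/128 = 3/8

H(U) = -[(7/16)·log₂(7/16) + (9/16)·log₂(9/16)]
  = 0.5218 + 0.4669
  = 0.9887 bits
H(V) = -[(5/8)·log₂(5/8) + (3/8)·log₂(3/8)]
  = 0.4238 + 0.5306
  = 0.9544 bits
H(U,V) = -[(35/128)·log₂(35/128) + (21/128)·log₂(21/128) + (45/128)·log₂(45/128) + (27/128)·log₂(27/128)]
  = 0.5115 + 0.4278 + 0.5302 + 0.4736
  = 1.9431 bits

I(U;V) = H(U) + H(V) - H(U,V)
  = 0.9887 + 0.9544 - 1.9431
  = 0.0000 bits

Distribution 2 (S, T):
Marginal P(S) (row sums):
  P(S=0) = 3/8 + 1/8 = 1/2
  P(S=1) = 1/4 + 1/4 = 1/2
Marginal P(T) (column sums):
  P(T=0) = 3/8 + 1/4 = 5/8
  P(T=1) = 1/8 + 1/4 = 3/8

H(S) = -[(1/2)·log₂(1/2) + (1/2)·log₂(1/2)]
  = 0.5000 + 0.5000
  = 1.0000 bits
H(T) = -[(5/8)·log₂(5/8) + (3/8)·log₂(3/8)]
  = 0.4238 + 0.5306
  = 0.9544 bits
H(S,T) = -[(3/8)·log₂(3/8) + (1/8)·log₂(1/8) + (1/4)·log₂(1/4) + (1/4)·log₂(1/4)]
  = 0.5306 + 0.3750 + 0.5000 + 0.5000
  = 1.9056 bits

I(S;T) = H(S) + H(T) - H(S,T)
  = 1.0000 + 0.9544 - 1.9056
  = 0.0488 bits

I(S;T) = 0.0488 bits > I(U;V) = 0.0000 bits, so (S, T) has the higher mutual information (stronger dependence).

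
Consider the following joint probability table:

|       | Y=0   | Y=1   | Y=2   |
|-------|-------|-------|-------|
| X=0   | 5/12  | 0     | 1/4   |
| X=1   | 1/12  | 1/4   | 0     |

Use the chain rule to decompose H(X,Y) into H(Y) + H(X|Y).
By the chain rule: H(X,Y) = H(Y) + H(X|Y)

Marginal P(Y) (column sums):
  P(Y=0) = 5/12 + 1/12 = 1/2
  P(Y=1) = 0 + 1/4 = 1/4
  P(Y=2) = 1/4 + 0 = 1/4
H(Y) = -[(1/2)·log₂(1/2) + (1/4)·log₂(1/4) + (1/4)·log₂(1/4)]
  = 0.5000 + 0.5000 + 0.5000
  = 1.5000 bits
H(X|Y) = -Σ P(X,Y)·log₂ P(X|Y), where P(X|Y) = P(X,Y) / P(Y)
  (cells with P(X,Y) = 0 contribute 0)
  (X=0,Y=0): P(X|Y) = (5/12)/(1/2) = 5/6;  -(5/12)·log₂(5/6) = 0.1096
  (X=0,Y=2): P(X|Y) = (1/4)/(1/4) = 1;  -(1/4)·log₂(1) = 0.0000
  (X=1,Y=0): P(X|Y) = (1/12)/(1/2) = 1/6;  -(1/12)·log₂(1/6) = 0.2154
  (X=1,Y=1): P(X|Y) = (1/4)/(1/4) = 1;  -(1/4)·log₂(1) = 0.0000
H(X|Y) = 0.1096 + 0.0000 + 0.2154 + 0.0000
  = 0.3250 bits

H(X,Y) = H(Y) + H(X|Y) = 1.5000 + 0.3250 = 1.8250 bits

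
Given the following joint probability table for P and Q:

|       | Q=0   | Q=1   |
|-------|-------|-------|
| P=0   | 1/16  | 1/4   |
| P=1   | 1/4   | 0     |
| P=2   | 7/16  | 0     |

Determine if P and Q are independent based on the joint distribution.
Marginal P(P) (row sums):
  P(P=0) = 1/16 + 1/4 = 5/16
  P(P=1) = 1/4 + 0 = 1/4
  P(P=2) = 7/16 + 0 = 7/16
Marginal P(Q) (column sums):
  P(Q=0) = 1/16 + 1/4 + 7/16 = 3/4
  P(Q=1) = 1/4 + 0 + 0 = 1/4

P and Q are independent iff P(P=i,Q=j) = P(P=i)·P(Q=j) for every cell.
  P(P=0)·P(Q=0) = 5/16 × 3/4 = 15/64, but P(P=0,Q=0) = 1/16 ✗

No, P and Q are not independent. Quantitatively, I(P;Q) > 0:

H(P) = -[(5/16)·log₂(5/16) + (1/4)·log₂(1/4) + (7/16)·log₂(7/16)]
  = 0.5244 + 0.5000 + 0.5218
  = 1.5462 bits
H(Q) = -[(3/4)·log₂(3/4) + (1/4)·log₂(1/4)]
  = 0.3113 + 0.5000
  = 0.8113 bits
H(P,Q) = -[(1/16)·log₂(1/16) + (1/4)·log₂(1/4) + (1/4)·log₂(1/4) + (7/16)·log₂(7/16)]
  = 0.2500 + 0.5000 + 0.5000 + 0.5218
  = 1.7718 bits
I(P;Q) = H(P) + H(Q) - H(P,Q) = 1.5462 + 0.8113 - 1.7718 = 0.5857 bits > 0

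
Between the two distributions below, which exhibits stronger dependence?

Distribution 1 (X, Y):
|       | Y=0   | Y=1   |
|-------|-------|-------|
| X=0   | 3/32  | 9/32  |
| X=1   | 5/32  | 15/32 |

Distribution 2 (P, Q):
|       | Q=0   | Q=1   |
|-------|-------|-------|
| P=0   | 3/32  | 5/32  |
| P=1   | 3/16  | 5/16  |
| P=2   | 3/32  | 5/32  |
Distribution 1 (X, Y):
Marginal P(X) (row sums):
  P(X=0) = 3/32 + 9/32 = 3/8
  P(X=1) = 5/32 + 15/32 = 5/8
Marginal P(Y) (column sums):
  P(Y=0) = 3/32 + 5/32 = 1/4
  P(Y=1) = 9/32 + 15/32 = 3/4

H(X) = -[(3/8)·log₂(3/8) + (5/8)·log₂(5/8)]
  = 0.5306 + 0.4238
  = 0.9544 bits
H(Y) = -[(1/4)·log₂(1/4) + (3/4)·log₂(3/4)]
  = 0.5000 + 0.3113
  = 0.8113 bits
H(X,Y) = -[(3/32)·log₂(3/32) + (9/32)·log₂(9/32) + (5/32)·log₂(5/32) + (15/32)·log₂(15/32)]
  = 0.3202 + 0.5147 + 0.4184 + 0.5124
  = 1.7657 bits

I(X;Y) = H(X) + H(Y) - H(X,Y)
  = 0.9544 + 0.8113 - 1.7657
  = 0.0000 bits

Distribution 2 (P, Q):
Marginal P(P) (row sums):
  P(P=0) = 3/32 + 5/32 = 1/4
  P(P=1) = 3/16 + 5/16 = 1/2
  P(P=2) = 3/32 + 5/32 = 1/4
Marginal P(Q) (column sums):
  P(Q=0) = 3/32 + 3/16 + 3/32 = 3/8
  P(Q=1) = 5/32 + 5/16 + 5/32 = 5/8

H(P) = -[(1/4)·log₂(1/4) + (1/2)·log₂(1/2) + (1/4)·log₂(1/4)]
  = 0.5000 + 0.5000 + 0.5000
  = 1.5000 bits
H(Q) = -[(3/8)·log₂(3/8) + (5/8)·log₂(5/8)]
  = 0.5306 + 0.4238
  = 0.9544 bits
H(P,Q) = -[(3/32)·log₂(3/32) + (5/32)·log₂(5/32) + (3/16)·log₂(3/16) + (5/16)·log₂(5/16) + (3/32)·log₂(3/32) + (5/32)·log₂(5/32)]
  = 0.3202 + 0.4184 + 0.4528 + 0.5244 + 0.3202 + 0.4184
  = 2.4544 bits

I(P;Q) = H(P) + H(Q) - H(P,Q)
  = 1.5000 + 0.9544 - 2.4544
  = 0.0000 bits

Both joint tables factor as the product of their marginals, so I(X;Y) = I(P;Q) = 0 bits: neither is larger (both pairs are independent).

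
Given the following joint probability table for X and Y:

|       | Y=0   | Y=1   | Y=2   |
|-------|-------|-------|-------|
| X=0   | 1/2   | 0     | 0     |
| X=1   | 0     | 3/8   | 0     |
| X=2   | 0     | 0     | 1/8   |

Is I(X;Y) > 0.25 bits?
Marginal P(X) (row sums):
  P(X=0) = 1/2 + 0 + 0 = 1/2
  P(X=1) = 0 + 3/8 + 0 = 3/8
  P(X=2) = 0 + 0 + 1/8 = 1/8
Marginal P(Y) (column sums):
  P(Y=0) = 1/2 + 0 + 0 = 1/2
  P(Y=1) = 0 + 3/8 + 0 = 3/8
  P(Y=2) = 0 + 0 + 1/8 = 1/8

H(X) = -[(1/2)·log₂(1/2) + (3/8)·log₂(3/8) + (1/8)·log₂(1/8)]
  = 0.5000 + 0.5306 + 0.3750
  = 1.4056 bits
H(Y) = -[(1/2)·log₂(1/2) + (3/8)·log₂(3/8) + (1/8)·log₂(1/8)]
  = 0.5000 + 0.5306 + 0.3750
  = 1.4056 bits
H(X,Y) = -[(1/2)·log₂(1/2) + (3/8)·log₂(3/8) + (1/8)·log₂(1/8)]
  = 0.5000 + 0.5306 + 0.3750
  = 1.4056 bits

I(X;Y) = H(X) + H(Y) - H(X,Y)
  = 1.4056 + 1.4056 - 1.4056
  = 1.4056 bits

Yes. I(X;Y) = 1.4056 bits, which is > 0.25 bits.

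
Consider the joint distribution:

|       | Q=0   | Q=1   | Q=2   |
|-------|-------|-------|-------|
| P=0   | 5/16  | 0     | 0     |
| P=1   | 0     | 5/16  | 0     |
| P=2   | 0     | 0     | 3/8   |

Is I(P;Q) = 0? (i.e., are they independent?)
Marginal P(P) (row sums):
  P(P=0) = 5/16 + 0 + 0 = 5/16
  P(P=1) = 0 + 5/16 + 0 = 5/16
  P(P=2) = 0 + 0 + 3/8 = 3/8
Marginal P(Q) (column sums):
  P(Q=0) = 5/16 + 0 + 0 = 5/16
  P(Q=1) = 0 + 5/16 + 0 = 5/16
  P(Q=2) = 0 + 0 + 3/8 = 3/8

P and Q are independent iff P(P=i,Q=j) = P(P=i)·P(Q=j) for every cell.
  P(P=0)·P(Q=0) = 5/16 × 5/16 = 25/256, but P(P=0,Q=0) = 5/16 ✗

No, P and Q are not independent. Quantitatively, I(P;Q) > 0:

H(P) = -[(5/16)·log₂(5/16) + (5/16)·log₂(5/16) + (3/8)·log₂(3/8)]
  = 0.5244 + 0.5244 + 0.5306
  = 1.5794 bits
H(Q) = -[(5/16)·log₂(5/16) + (5/16)·log₂(5/16) + (3/8)·log₂(3/8)]
  = 0.5244 + 0.5244 + 0.5306
  = 1.5794 bits
H(P,Q) = -[(5/16)·log₂(5/16) + (5/16)·log₂(5/16) + (3/8)·log₂(3/8)]
  = 0.5244 + 0.5244 + 0.5306
  = 1.5794 bits
I(P;Q) = H(P) + H(Q) - H(P,Q) = 1.5794 + 1.5794 - 1.5794 = 1.5794 bits > 0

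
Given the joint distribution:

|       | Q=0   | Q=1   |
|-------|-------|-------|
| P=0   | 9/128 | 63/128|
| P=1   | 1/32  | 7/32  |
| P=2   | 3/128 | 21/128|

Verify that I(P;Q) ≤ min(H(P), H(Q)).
Marginal P(P) (row sums):
  P(P=0) = 9/128 + 63/128 = 9/16
  P(P=1) = 1/32 + 7/32 = 1/4
  P(P=2) = 3/128 + 21/128 = 3/16
Marginal P(Q) (column sums):
  P(Q=0) = 9/128 + 1/32 + 3/128 = 1/8
  P(Q=1) = 63/128 + 7/32 + 21/128 = 7/8

H(P) = -[(9/16)·log₂(9/16) + (1/4)·log₂(1/4) + (3/16)·log₂(3/16)]
  = 0.4669 + 0.5000 + 0.4528
  = 1.4197 bits
H(Q) = -[(1/8)·log₂(1/8) + (7/8)·log₂(7/8)]
  = 0.3750 + 0.1686
  = 0.5436 bits
H(P,Q) = -[(9/128)·log₂(9/128) + (63/128)·log₂(63/128) + (1/32)·log₂(1/32) + (7/32)·log₂(7/32) + (3/128)·log₂(3/128) + (21/128)·log₂(21/128)]
  = 0.2693 + 0.5034 + 0.1563 + 0.4796 + 0.1269 + 0.4278
  = 1.9633 bits

I(P;Q) = H(P) + H(Q) - H(P,Q)
  = 1.4197 + 0.5436 - 1.9633
  = 0.0000 bits

min(H(P), H(Q)) = min(1.4197, 0.5436) = 0.5436 bits
Since 0.0000 ≤ 0.5436, the bound is satisfied ✓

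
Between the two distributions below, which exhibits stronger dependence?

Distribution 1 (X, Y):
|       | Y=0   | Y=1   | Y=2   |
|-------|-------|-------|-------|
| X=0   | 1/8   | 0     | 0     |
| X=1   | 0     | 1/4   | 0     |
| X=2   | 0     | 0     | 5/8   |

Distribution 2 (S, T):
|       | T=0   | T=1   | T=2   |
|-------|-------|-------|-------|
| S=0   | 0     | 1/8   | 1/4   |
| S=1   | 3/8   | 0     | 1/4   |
Distribution 1 (X, Y):
Marginal P(X) (row sums):
  P(X=0) = 1/8 + 0 + 0 = 1/8
  P(X=1) = 0 + 1/4 + 0 = 1/4
  P(X=2) = 0 + 0 + 5/8 = 5/8
Marginal P(Y) (column sums):
  P(Y=0) = 1/8 + 0 + 0 = 1/8
  P(Y=1) = 0 + 1/4 + 0 = 1/4
  P(Y=2) = 0 + 0 + 5/8 = 5/8

H(X) = -[(1/8)·log₂(1/8) + (1/4)·log₂(1/4) + (5/8)·log₂(5/8)]
  = 0.3750 + 0.5000 + 0.4238
  = 1.2988 bits
H(Y) = -[(1/8)·log₂(1/8) + (1/4)·log₂(1/4) + (5/8)·log₂(5/8)]
  = 0.3750 + 0.5000 + 0.4238
  = 1.2988 bits
H(X,Y) = -[(1/8)·log₂(1/8) + (1/4)·log₂(1/4) + (5/8)·log₂(5/8)]
  = 0.3750 + 0.5000 + 0.4238
  = 1.2988 bits

I(X;Y) = H(X) + H(Y) - H(X,Y)
  = 1.2988 + 1.2988 - 1.2988
  = 1.2988 bits

Distribution 2 (S, T):
Marginal P(S) (row sums):
  P(S=0) = 0 + 1/8 + 1/4 = 3/8
  P(S=1) = 3/8 + 0 + 1/4 = 5/8
Marginal P(T) (column sums):
  P(T=0) = 0 + 3/8 = 3/8
  P(T=1) = 1/8 + 0 = 1/8
  P(T=2) = 1/4 + 1/4 = 1/2

H(S) = -[(3/8)·log₂(3/8) + (5/8)·log₂(5/8)]
  = 0.5306 + 0.4238
  = 0.9544 bits
H(T) = -[(3/8)·log₂(3/8) + (1/8)·log₂(1/8) + (1/2)·log₂(1/2)]
  = 0.5306 + 0.3750 + 0.5000
  = 1.4056 bits
H(S,T) = -[(1/8)·log₂(1/8) + (1/4)·log₂(1/4) + (3/8)·log₂(3/8) + (1/4)·log₂(1/4)]
  = 0.3750 + 0.5000 + 0.5306 + 0.5000
  = 1.9056 bits

I(S;T) = H(S) + H(T) - H(S,T)
  = 0.9544 + 1.4056 - 1.9056
  = 0.4544 bits

I(X;Y) = 1.2988 bits > I(S;T) = 0.4544 bits, so (X, Y) has the higher mutual information (stronger dependence).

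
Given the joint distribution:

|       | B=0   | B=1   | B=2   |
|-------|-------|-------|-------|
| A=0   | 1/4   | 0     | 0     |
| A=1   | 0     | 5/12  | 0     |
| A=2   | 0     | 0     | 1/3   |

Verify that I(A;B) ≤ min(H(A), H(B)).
Marginal P(A) (row sums):
  P(A=0) = 1/4 + 0 + 0 = 1/4
  P(A=1) = 0 + 5/12 + 0 = 5/12
  P(A=2) = 0 + 0 + 1/3 = 1/3
Marginal P(B) (column sums):
  P(B=0) = 1/4 + 0 + 0 = 1/4
  P(B=1) = 0 + 5/12 + 0 = 5/12
  P(B=2) = 0 + 0 + 1/3 = 1/3

H(A) = -[(1/4)·log₂(1/4) + (5/12)·log₂(5/12) + (1/3)·log₂(1/3)]
  = 0.5000 + 0.5263 + 0.5283
  = 1.5546 bits
H(B) = -[(1/4)·log₂(1/4) + (5/12)·log₂(5/12) + (1/3)·log₂(1/3)]
  = 0.5000 + 0.5263 + 0.5283
  = 1.5546 bits
H(A,B) = -[(1/4)·log₂(1/4) + (5/12)·log₂(5/12) + (1/3)·log₂(1/3)]
  = 0.5000 + 0.5263 + 0.5283
  = 1.5546 bits

I(A;B) = H(A) + H(B) - H(A,B)
  = 1.5546 + 1.5546 - 1.5546
  = 1.5546 bits

min(H(A), H(B)) = min(1.5546, 1.5546) = 1.5546 bits
Since 1.5546 ≤ 1.5546, the bound is satisfied ✓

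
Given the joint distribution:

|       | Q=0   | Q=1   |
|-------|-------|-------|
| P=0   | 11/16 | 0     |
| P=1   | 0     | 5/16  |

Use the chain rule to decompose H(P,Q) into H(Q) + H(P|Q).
By the chain rule: H(P,Q) = H(Q) + H(P|Q)

Marginal P(Q) (column sums):
  P(Q=0) = 11/16 + 0 = 11/16
  P(Q=1) = 0 + 5/16 = 5/16
H(Q) = -[(11/16)·log₂(11/16) + (5/16)·log₂(5/16)]
  = 0.3716 + 0.5244
  = 0.8960 bits
H(P|Q) = -Σ P(P,Q)·log₂ P(P|Q), where P(P|Q) = P(P,Q) / P(Q)
  (cells with P(P,Q) = 0 contribute 0)
  (P=0,Q=0): P(P|Q) = (11/16)/(11/16) = 1;  -(11/16)·log₂(1) = 0.0000
  (P=1,Q=1): P(P|Q) = (5/16)/(5/16) = 1;  -(5/16)·log₂(1) = 0.0000
H(P|Q) = 0.0000 + 0.0000
  = 0.0000 bits

H(P,Q) = H(Q) + H(P|Q) = 0.8960 + 0.0000 = 0.8960 bits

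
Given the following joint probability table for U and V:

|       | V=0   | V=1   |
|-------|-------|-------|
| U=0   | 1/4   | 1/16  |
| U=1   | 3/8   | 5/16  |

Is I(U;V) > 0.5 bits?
Marginal P(U) (row sums):
  P(U=0) = 1/4 + 1/16 = 5/16
  P(U=1) = 3/8 + 5/16 = 11/16
Marginal P(V) (column sums):
  P(V=0) = 1/4 + 3/8 = 5/8
  P(V=1) = 1/16 + 5/16 = 3/8

H(U) = -[(5/16)·log₂(5/16) + (11/16)·log₂(11/16)]
  = 0.5244 + 0.3716
  = 0.8960 bits
H(V) = -[(5/8)·log₂(5/8) + (3/8)·log₂(3/8)]
  = 0.4238 + 0.5306
  = 0.9544 bits
H(U,V) = -[(1/4)·log₂(1/4) + (1/16)·log₂(1/16) + (3/8)·log₂(3/8) + (5/16)·log₂(5/16)]
  = 0.5000 + 0.2500 + 0.5306 + 0.5244
  = 1.8050 bits

I(U;V) = H(U) + H(V) - H(U,V)
  = 0.8960 + 0.9544 - 1.8050
  = 0.0454 bits

No. I(U;V) = 0.0454 bits, which is ≤ 0.5 bits.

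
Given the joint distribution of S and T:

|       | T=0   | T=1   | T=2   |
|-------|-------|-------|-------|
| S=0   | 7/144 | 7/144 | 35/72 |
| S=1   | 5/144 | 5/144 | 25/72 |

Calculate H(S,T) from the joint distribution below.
H(S,T) = -Σ P(S,T) log₂ P(S,T), summed over the non-zero cells:
H(S,T) = -[(7/144)·log₂(7/144) + (7/144)·log₂(7/144) + (35/72)·log₂(35/72) + (5/144)·log₂(5/144) + (5/144)·log₂(5/144) + (25/72)·log₂(25/72)]
  = 0.2121 + 0.2121 + 0.5059 + 0.1683 + 0.1683 + 0.5299
  = 1.7966 bits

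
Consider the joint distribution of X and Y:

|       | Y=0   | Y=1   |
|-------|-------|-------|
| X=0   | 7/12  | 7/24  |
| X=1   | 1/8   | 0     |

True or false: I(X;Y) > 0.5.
Marginal P(X) (row sums):
  P(X=0) = 7/12 + 7/24 = 7/8
  P(X=1) = 1/8 + 0 = 1/8
Marginal P(Y) (column sums):
  P(Y=0) = 7/12 + 1/8 = 17/24
  P(Y=1) = 7/24 + 0 = 7/24

H(X) = -[(7/8)·log₂(7/8) + (1/8)·log₂(1/8)]
  = 0.1686 + 0.3750
  = 0.5436 bits
H(Y) = -[(17/24)·log₂(17/24) + (7/24)·log₂(7/24)]
  = 0.3524 + 0.5185
  = 0.8709 bits
H(X,Y) = -[(7/12)·log₂(7/12) + (7/24)·log₂(7/24) + (1/8)·log₂(1/8)]
  = 0.4536 + 0.5185 + 0.3750
  = 1.3471 bits

I(X;Y) = H(X) + H(Y) - H(X,Y)
  = 0.5436 + 0.8709 - 1.3471
  = 0.0674 bits

False. I(X;Y) = 0.0674 bits, which is ≤ 0.5 bits.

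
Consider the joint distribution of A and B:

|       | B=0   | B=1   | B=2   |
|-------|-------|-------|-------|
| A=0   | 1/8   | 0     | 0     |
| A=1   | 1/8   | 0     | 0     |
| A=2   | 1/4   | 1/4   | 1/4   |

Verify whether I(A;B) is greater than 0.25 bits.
Marginal P(A) (row sums):
  P(A=0) = 1/8 + 0 + 0 = 1/8
  P(A=1) = 1/8 + 0 + 0 = 1/8
  P(A=2) = 1/4 + 1/4 + 1/4 = 3/4
Marginal P(B) (column sums):
  P(B=0) = 1/8 + 1/8 + 1/4 = 1/2
  P(B=1) = 0 + 0 + 1/4 = 1/4
  P(B=2) = 0 + 0 + 1/4 = 1/4

H(A) = -[(1/8)·log₂(1/8) + (1/8)·log₂(1/8) + (3/4)·log₂(3/4)]
  = 0.3750 + 0.3750 + 0.3113
  = 1.0613 bits
H(B) = -[(1/2)·log₂(1/2) + (1/4)·log₂(1/4) + (1/4)·log₂(1/4)]
  = 0.5000 + 0.5000 + 0.5000
  = 1.5000 bits
H(A,B) = -[(1/8)·log₂(1/8) + (1/8)·log₂(1/8) + (1/4)·log₂(1/4) + (1/4)·log₂(1/4) + (1/4)·log₂(1/4)]
  = 0.3750 + 0.3750 + 0.5000 + 0.5000 + 0.5000
  = 2.2500 bits

I(A;B) = H(A) + H(B) - H(A,B)
  = 1.0613 + 1.5000 - 2.2500
  = 0.3113 bits

Yes. I(A;B) = 0.3113 bits, which is > 0.25 bits.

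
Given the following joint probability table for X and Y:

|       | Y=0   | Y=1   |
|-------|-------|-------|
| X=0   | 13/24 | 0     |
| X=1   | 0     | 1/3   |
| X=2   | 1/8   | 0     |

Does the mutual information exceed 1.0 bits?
Marginal P(X) (row sums):
  P(X=0) = 13/24 + 0 = 13/24
  P(X=1) = 0 + 1/3 = 1/3
  P(X=2) = 1/8 + 0 = 1/8
Marginal P(Y) (column sums):
  P(Y=0) = 13/24 + 0 + 1/8 = 2/3
  P(Y=1) = 0 + 1/3 + 0 = 1/3

H(X) = -[(13/24)·log₂(13/24) + (1/3)·log₂(1/3) + (1/8)·log₂(1/8)]
  = 0.4791 + 0.5283 + 0.3750
  = 1.3824 bits
H(Y) = -[(2/3)·log₂(2/3) + (1/3)·log₂(1/3)]
  = 0.3900 + 0.5283
  = 0.9183 bits
H(X,Y) = -[(13/24)·log₂(13/24) + (1/3)·log₂(1/3) + (1/8)·log₂(1/8)]
  = 0.4791 + 0.5283 + 0.3750
  = 1.3824 bits

I(X;Y) = H(X) + H(Y) - H(X,Y)
  = 1.3824 + 0.9183 - 1.3824
  = 0.9183 bits

No. I(X;Y) = 0.9183 bits, which is ≤ 1.0 bits.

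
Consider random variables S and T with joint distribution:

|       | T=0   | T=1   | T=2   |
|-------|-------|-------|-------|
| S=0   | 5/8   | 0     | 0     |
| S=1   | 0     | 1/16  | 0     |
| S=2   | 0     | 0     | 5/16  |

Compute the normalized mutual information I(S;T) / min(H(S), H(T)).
Marginal P(S) (row sums):
  P(S=0) = 5/8 + 0 + 0 = 5/8
  P(S=1) = 0 + 1/16 + 0 = 1/16
  P(S=2) = 0 + 0 + 5/16 = 5/16
Marginal P(T) (column sums):
  P(T=0) = 5/8 + 0 + 0 = 5/8
  P(T=1) = 0 + 1/16 + 0 = 1/16
  P(T=2) = 0 + 0 + 5/16 = 5/16

H(S) = -[(5/8)·log₂(5/8) + (1/16)·log₂(1/16) + (5/16)·log₂(5/16)]
  = 0.4238 + 0.2500 + 0.5244
  = 1.1982 bits
H(T) = -[(5/8)·log₂(5/8) + (1/16)·log₂(1/16) + (5/16)·log₂(5/16)]
  = 0.4238 + 0.2500 + 0.5244
  = 1.1982 bits
H(S,T) = -[(5/8)·log₂(5/8) + (1/16)·log₂(1/16) + (5/16)·log₂(5/16)]
  = 0.4238 + 0.2500 + 0.5244
  = 1.1982 bits

I(S;T) = H(S) + H(T) - H(S,T)
  = 1.1982 + 1.1982 - 1.1982
  = 1.1982 bits

min(H(S), H(T)) = min(1.1982, 1.1982) = 1.1982 bits
Normalized MI = 1.1982 / 1.1982 = 1.0000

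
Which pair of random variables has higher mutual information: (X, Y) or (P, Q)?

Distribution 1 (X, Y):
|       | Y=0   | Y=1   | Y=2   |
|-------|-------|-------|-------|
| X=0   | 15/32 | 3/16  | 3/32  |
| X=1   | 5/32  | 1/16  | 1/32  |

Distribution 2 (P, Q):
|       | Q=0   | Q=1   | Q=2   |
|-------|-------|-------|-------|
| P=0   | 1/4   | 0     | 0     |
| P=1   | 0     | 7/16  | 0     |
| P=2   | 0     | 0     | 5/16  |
Distribution 1 (X, Y):
Marginal P(X) (row sums):
  P(X=0) = 15/32 + 3/16 + 3/32 = 3/4
  P(X=1) = 5/32 + 1/16 + 1/32 = 1/4
Marginal P(Y) (column sums):
  P(Y=0) = 15/32 + 5/32 = 5/8
  P(Y=1) = 3/16 + 1/16 = 1/4
  P(Y=2) = 3/32 + 1/32 = 1/8

H(X) = -[(3/4)·log₂(3/4) + (1/4)·log₂(1/4)]
  = 0.3113 + 0.5000
  = 0.8113 bits
H(Y) = -[(5/8)·log₂(5/8) + (1/4)·log₂(1/4) + (1/8)·log₂(1/8)]
  = 0.4238 + 0.5000 + 0.3750
  = 1.2988 bits
H(X,Y) = -[(15/32)·log₂(15/32) + (3/16)·log₂(3/16) + (3/32)·log₂(3/32) + (5/32)·log₂(5/32) + (1/16)·log₂(1/16) + (1/32)·log₂(1/32)]
  = 0.5124 + 0.4528 + 0.3202 + 0.4184 + 0.2500 + 0.1563
  = 2.1101 bits

I(X;Y) = H(X) + H(Y) - H(X,Y)
  = 0.8113 + 1.2988 - 2.1101
  = 0.0000 bits

Distribution 2 (P, Q):
Marginal P(P) (row sums):
  P(P=0) = 1/4 + 0 + 0 = 1/4
  P(P=1) = 0 + 7/16 + 0 = 7/16
  P(P=2) = 0 + 0 + 5/16 = 5/16
Marginal P(Q) (column sums):
  P(Q=0) = 1/4 + 0 + 0 = 1/4
  P(Q=1) = 0 + 7/16 + 0 = 7/16
  P(Q=2) = 0 + 0 + 5/16 = 5/16

H(P) = -[(1/4)·log₂(1/4) + (7/16)·log₂(7/16) + (5/16)·log₂(5/16)]
  = 0.5000 + 0.5218 + 0.5244
  = 1.5462 bits
H(Q) = -[(1/4)·log₂(1/4) + (7/16)·log₂(7/16) + (5/16)·log₂(5/16)]
  = 0.5000 + 0.5218 + 0.5244
  = 1.5462 bits
H(P,Q) = -[(1/4)·log₂(1/4) + (7/16)·log₂(7/16) + (5/16)·log₂(5/16)]
  = 0.5000 + 0.5218 + 0.5244
  = 1.5462 bits

I(P;Q) = H(P) + H(Q) - H(P,Q)
  = 1.5462 + 1.5462 - 1.5462
  = 1.5462 bits

I(P;Q) = 1.5462 bits > I(X;Y) = 0.0000 bits, so (P, Q) has the higher mutual information (stronger dependence).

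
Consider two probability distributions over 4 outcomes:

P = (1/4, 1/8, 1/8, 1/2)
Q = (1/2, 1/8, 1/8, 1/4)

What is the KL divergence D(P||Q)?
D(P||Q) = Σ P(i) log₂(P(i)/Q(i))
  i=0: (1/4) × log₂((1/4)/(1/2)) = (1/4) × log₂(1/2) = -0.2500
  i=1: (1/8) × log₂((1/8)/(1/8)) = (1/8) × log₂(1) = 0.0000
  i=2: (1/8) × log₂((1/8)/(1/8)) = (1/8) × log₂(1) = 0.0000
  i=3: (1/2) × log₂((1/2)/(1/4)) = (1/2) × log₂(2) = 0.5000
D(P||Q) = -0.2500 + 0.0000 + 0.0000 + 0.5000
  = 0.2500 bits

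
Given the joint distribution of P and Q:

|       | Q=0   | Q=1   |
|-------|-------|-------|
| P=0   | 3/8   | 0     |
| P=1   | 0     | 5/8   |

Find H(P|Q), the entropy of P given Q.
Marginal P(Q) (column sums):
  P(Q=0) = 3/8 + 0 = 3/8
  P(Q=1) = 0 + 5/8 = 5/8

H(P|Q) = -Σ P(P,Q)·log₂ P(P|Q), where P(P|Q) = P(P,Q) / P(Q)
  (cells with P(P,Q) = 0 contribute 0)
  (P=0,Q=0): P(P|Q) = (3/8)/(3/8) = 1;  -(3/8)·log₂(1) = 0.0000
  (P=1,Q=1): P(P|Q) = (5/8)/(5/8) = 1;  -(5/8)·log₂(1) = 0.0000
H(P|Q) = 0.0000 + 0.0000
  = 0.0000 bits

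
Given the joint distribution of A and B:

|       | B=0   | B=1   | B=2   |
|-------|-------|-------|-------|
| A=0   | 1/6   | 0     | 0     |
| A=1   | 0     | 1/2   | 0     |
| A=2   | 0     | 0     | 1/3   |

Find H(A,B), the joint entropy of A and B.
H(A,B) = -Σ P(A,B) log₂ P(A,B), summed over the non-zero cells:
H(A,B) = -[(1/6)·log₂(1/6) + (1/2)·log₂(1/2) + (1/3)·log₂(1/3)]
  = 0.4308 + 0.5000 + 0.5283
  = 1.4591 bits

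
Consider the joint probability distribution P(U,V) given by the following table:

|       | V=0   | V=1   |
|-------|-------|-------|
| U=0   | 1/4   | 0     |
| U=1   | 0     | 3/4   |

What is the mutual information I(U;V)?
Marginal P(U) (row sums):
  P(U=0) = 1/4 + 0 = 1/4
  P(U=1) = 0 + 3/4 = 3/4
Marginal P(V) (column sums):
  P(V=0) = 1/4 + 0 = 1/4
  P(V=1) = 0 + 3/4 = 3/4

H(U) = -[(1/4)·log₂(1/4) + (3/4)·log₂(3/4)]
  = 0.5000 + 0.3113
  = 0.8113 bits
H(V) = -[(1/4)·log₂(1/4) + (3/4)·log₂(3/4)]
  = 0.5000 + 0.3113
  = 0.8113 bits
H(U,V) = -[(1/4)·log₂(1/4) + (3/4)·log₂(3/4)]
  = 0.5000 + 0.3113
  = 0.8113 bits

I(U;V) = H(U) + H(V) - H(U,V)
  = 0.8113 + 0.8113 - 0.8113
  = 0.8113 bits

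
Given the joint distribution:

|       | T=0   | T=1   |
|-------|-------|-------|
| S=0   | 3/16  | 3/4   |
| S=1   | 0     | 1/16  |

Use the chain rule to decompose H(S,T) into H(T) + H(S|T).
By the chain rule: H(S,T) = H(T) + H(S|T)

Marginal P(T) (column sums):
  P(T=0) = 3/16 + 0 = 3/16
  P(T=1) = 3/4 + 1/16 = 13/16
H(T) = -[(3/16)·log₂(3/16) + (13/16)·log₂(13/16)]
  = 0.4528 + 0.2434
  = 0.6962 bits
H(S|T) = -Σ P(S,T)·log₂ P(S|T), where P(S|T) = P(S,T) / P(T)
  (cells with P(S,T) = 0 contribute 0)
  (S=0,T=0): P(S|T) = (3/16)/(3/16) = 1;  -(3/16)·log₂(1) = 0.0000
  (S=0,T=1): P(S|T) = (3/4)/(13/16) = 12/13;  -(3/4)·log₂(12/13) = 0.0866
  (S=1,T=1): P(S|T) = (1/16)/(13/16) = 1/13;  -(1/16)·log₂(1/13) = 0.2313
H(S|T) = 0.0000 + 0.0866 + 0.2313
  = 0.3179 bits

H(S,T) = H(T) + H(S|T) = 0.6962 + 0.3179 = 1.0141 bits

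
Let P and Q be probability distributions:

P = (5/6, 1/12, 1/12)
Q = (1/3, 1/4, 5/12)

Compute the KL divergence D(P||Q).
D(P||Q) = Σ P(i) log₂(P(i)/Q(i))
  i=0: (5/6) × log₂((5/6)/(1/3)) = (5/6) × log₂(5/2) = 1.1016
  i=1: (1/12) × log₂((1/12)/(1/4)) = (1/12) × log₂(1/3) = -0.1321
  i=2: (1/12) × log₂((1/12)/(5/12)) = (1/12) × log₂(1/5) = -0.1935
D(P||Q) = 1.1016 - 0.1321 - 0.1935
  = 0.7760 bits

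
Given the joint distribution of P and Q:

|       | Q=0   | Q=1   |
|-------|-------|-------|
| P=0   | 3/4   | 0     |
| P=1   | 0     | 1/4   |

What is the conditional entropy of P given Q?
Marginal P(Q) (column sums):
  P(Q=0) = 3/4 + 0 = 3/4
  P(Q=1) = 0 + 1/4 = 1/4

H(P|Q) = -Σ P(P,Q)·log₂ P(P|Q), where P(P|Q) = P(P,Q) / P(Q)
  (cells with P(P,Q) = 0 contribute 0)
  (P=0,Q=0): P(P|Q) = (3/4)/(3/4) = 1;  -(3/4)·log₂(1) = 0.0000
  (P=1,Q=1): P(P|Q) = (1/4)/(1/4) = 1;  -(1/4)·log₂(1) = 0.0000
H(P|Q) = 0.0000 + 0.0000
  = 0.0000 bits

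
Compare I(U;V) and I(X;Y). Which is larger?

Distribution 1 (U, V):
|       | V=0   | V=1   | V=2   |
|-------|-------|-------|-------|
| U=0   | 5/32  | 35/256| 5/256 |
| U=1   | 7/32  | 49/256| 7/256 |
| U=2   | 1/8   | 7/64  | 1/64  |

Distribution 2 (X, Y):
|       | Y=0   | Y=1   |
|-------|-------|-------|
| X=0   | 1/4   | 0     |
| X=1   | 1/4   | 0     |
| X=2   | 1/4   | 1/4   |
Distribution 1 (U, V):
Marginal P(U) (row sums):
  P(U=0) = 5/32 + 35/256 + 5/256 = 5/16
  P(U=1) = 7/32 + 49/256 + 7/256 = 7/16
  P(U=2) = 1/8 + 7/64 + 1/64 = 1/4
Marginal P(V) (column sums):
  P(V=0) = 5/32 + 7/32 + 1/8 = 1/2
  P(V=1) = 35/256 + 49/256 + 7/64 = 7/16
  P(V=2) = 5/256 + 7/256 + 1/64 = 1/16

H(U) = -[(5/16)·log₂(5/16) + (7/16)·log₂(7/16) + (1/4)·log₂(1/4)]
  = 0.5244 + 0.5218 + 0.5000
  = 1.5462 bits
H(V) = -[(1/2)·log₂(1/2) + (7/16)·log₂(7/16) + (1/16)·log₂(1/16)]
  = 0.5000 + 0.5218 + 0.2500
  = 1.2718 bits
H(U,V) = -[(5/32)·log₂(5/32) + (35/256)·log₂(35/256) + (5/256)·log₂(5/256) + (7/32)·log₂(7/32) + (49/256)·log₂(49/256) + (7/256)·log₂(7/256) + (1/8)·log₂(1/8) + (7/64)·log₂(7/64) + (1/64)·log₂(1/64)]
  = 0.4184 + 0.3925 + 0.1109 + 0.4796 + 0.4566 + 0.1420 + 0.3750 + 0.3492 + 0.0938
  = 2.8180 bits

I(U;V) = H(U) + H(V) - H(U,V)
  = 1.5462 + 1.2718 - 2.8180
  = 0.0000 bits

Distribution 2 (X, Y):
Marginal P(X) (row sums):
  P(X=0) = 1/4 + 0 = 1/4
  P(X=1) = 1/4 + 0 = 1/4
  P(X=2) = 1/4 + 1/4 = 1/2
Marginal P(Y) (column sums):
  P(Y=0) = 1/4 + 1/4 + 1/4 = 3/4
  P(Y=1) = 0 + 0 + 1/4 = 1/4

H(X) = -[(1/4)·log₂(1/4) + (1/4)·log₂(1/4) + (1/2)·log₂(1/2)]
  = 0.5000 + 0.5000 + 0.5000
  = 1.5000 bits
H(Y) = -[(3/4)·log₂(3/4) + (1/4)·log₂(1/4)]
  = 0.3113 + 0.5000
  = 0.8113 bits
H(X,Y) = -[(1/4)·log₂(1/4) + (1/4)·log₂(1/4) + (1/4)·log₂(1/4) + (1/4)·log₂(1/4)]
  = 0.5000 + 0.5000 + 0.5000 + 0.5000
  = 2.0000 bits

I(X;Y) = H(X) + H(Y) - H(X,Y)
  = 1.5000 + 0.8113 - 2.0000
  = 0.3113 bits

I(X;Y) = 0.3113 bits > I(U;V) = 0.0000 bits, so (X, Y) has the higher mutual information (stronger dependence).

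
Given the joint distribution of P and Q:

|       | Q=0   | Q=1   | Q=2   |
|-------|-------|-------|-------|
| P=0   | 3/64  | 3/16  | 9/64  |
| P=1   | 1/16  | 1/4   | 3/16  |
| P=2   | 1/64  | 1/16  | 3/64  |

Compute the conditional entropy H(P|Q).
Marginal P(Q) (column sums):
  P(Q=0) = 3/64 + 1/16 + 1/64 = 1/8
  P(Q=1) = 3/16 + 1/4 + 1/16 = 1/2
  P(Q=2) = 9/64 + 3/16 + 3/64 = 3/8

H(P|Q) = -Σ P(P,Q)·log₂ P(P|Q), where P(P|Q) = P(P,Q) / P(Q)
  (P=0,Q=0): P(P|Q) = (3/64)/(1/8) = 3/8;  -(3/64)·log₂(3/8) = 0.0663
  (P=0,Q=1): P(P|Q) = (3/16)/(1/2) = 3/8;  -(3/16)·log₂(3/8) = 0.2653
  (P=0,Q=2): P(P|Q) = (9/64)/(3/8) = 3/8;  -(9/64)·log₂(3/8) = 0.1990
  (P=1,Q=0): P(P|Q) = (1/16)/(1/8) = 1/2;  -(1/16)·log₂(1/2) = 0.0625
  (P=1,Q=1): P(P|Q) = (1/4)/(1/2) = 1/2;  -(1/4)·log₂(1/2) = 0.2500
  (P=1,Q=2): P(P|Q) = (3/16)/(3/8) = 1/2;  -(3/16)·log₂(1/2) = 0.1875
  (P=2,Q=0): P(P|Q) = (1/64)/(1/8) = 1/8;  -(1/64)·log₂(1/8) = 0.0469
  (P=2,Q=1): P(P|Q) = (1/16)/(1/2) = 1/8;  -(1/16)·log₂(1/8) = 0.1875
  (P=2,Q=2): P(P|Q) = (3/64)/(3/8) = 1/8;  -(3/64)·log₂(1/8) = 0.1406
H(P|Q) = 0.0663 + 0.2653 + 0.1990 + 0.0625 + 0.2500 + 0.1875 + 0.0469 + 0.1875 + 0.1406
  = 1.4056 bits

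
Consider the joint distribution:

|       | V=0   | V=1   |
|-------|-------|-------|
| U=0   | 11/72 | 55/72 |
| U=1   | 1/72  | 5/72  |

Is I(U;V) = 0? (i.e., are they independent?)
Marginal P(U) (row sums):
  P(U=0) = 11/72 + 55/72 = 11/12
  P(U=1) = 1/72 + 5/72 = 1/12
Marginal P(V) (column sums):
  P(V=0) = 11/72 + 1/72 = 1/6
  P(V=1) = 55/72 + 5/72 = 5/6

U and V are independent iff P(U=i,V=j) = P(U=i)·P(V=j) for every cell.
  P(U=0)·P(V=0) = 11/12 × 1/6 = 11/72 = P(U=0,V=0) ✓
  P(U=0)·P(V=1) = 11/12 × 5/6 = 55/72 = P(U=0,V=1) ✓
  P(U=1)·P(V=0) = 1/12 × 1/6 = 1/72 = P(U=1,V=0) ✓
  P(U=1)·P(V=1) = 1/12 × 5/6 = 5/72 = P(U=1,V=1) ✓

Yes, U and V are independent: every cell factors, so I(U;V) = 0 bits.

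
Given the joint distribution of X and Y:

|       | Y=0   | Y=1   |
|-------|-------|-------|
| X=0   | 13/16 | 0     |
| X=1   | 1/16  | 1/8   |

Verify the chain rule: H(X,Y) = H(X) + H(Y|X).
Left side:
H(X,Y) = -[(13/16)·log₂(13/16) + (1/16)·log₂(1/16) + (1/8)·log₂(1/8)]
  = 0.2434 + 0.2500 + 0.3750
  = 0.8684 bits

Right side:
Marginal P(X) (row sums):
  P(X=0) = 13/16 + 0 = 13/16
  P(X=1) = 1/16 + 1/8 = 3/16
H(X) = -[(13/16)·log₂(13/16) + (3/16)·log₂(3/16)]
  = 0.2434 + 0.4528
  = 0.6962 bits
H(Y|X) = -Σ P(X,Y)·log₂ P(Y|X), where P(Y|X) = P(X,Y) / P(X)
  (cells with P(X,Y) = 0 contribute 0)
  (X=0,Y=0): P(Y|X) = (13/16)/(13/16) = 1;  -(13/16)·log₂(1) = 0.0000
  (X=1,Y=0): P(Y|X) = (1/16)/(3/16) = 1/3;  -(1/16)·log₂(1/3) = 0.0991
  (X=1,Y=1): P(Y|X) = (1/8)/(3/16) = 2/3;  -(1/8)·log₂(2/3) = 0.0731
H(Y|X) = 0.0000 + 0.0991 + 0.0731
  = 0.1722 bits
H(X) + H(Y|X) = 0.6962 + 0.1722 = 0.8684 bits

Both sides equal 0.8684 bits, so the chain rule holds ✓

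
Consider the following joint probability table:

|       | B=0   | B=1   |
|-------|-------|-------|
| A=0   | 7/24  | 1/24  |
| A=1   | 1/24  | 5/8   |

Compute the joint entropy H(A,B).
H(A,B) = -Σ P(A,B) log₂ P(A,B), summed over the non-zero cells:
H(A,B) = -[(7/24)·log₂(7/24) + (1/24)·log₂(1/24) + (1/24)·log₂(1/24) + (5/8)·log₂(5/8)]
  = 0.5185 + 0.1910 + 0.1910 + 0.4238
  = 1.3243 bits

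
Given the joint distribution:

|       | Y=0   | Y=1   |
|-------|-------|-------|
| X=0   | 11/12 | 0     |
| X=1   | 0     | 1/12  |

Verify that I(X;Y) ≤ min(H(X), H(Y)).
Marginal P(X) (row sums):
  P(X=0) = 11/12 + 0 = 11/12
  P(X=1) = 0 + 1/12 = 1/12
Marginal P(Y) (column sums):
  P(Y=0) = 11/12 + 0 = 11/12
  P(Y=1) = 0 + 1/12 = 1/12

H(X) = -[(11/12)·log₂(11/12) + (1/12)·log₂(1/12)]
  = 0.1151 + 0.2987
  = 0.4138 bits
H(Y) = -[(11/12)·log₂(11/12) + (1/12)·log₂(1/12)]
  = 0.1151 + 0.2987
  = 0.4138 bits
H(X,Y) = -[(11/12)·log₂(11/12) + (1/12)·log₂(1/12)]
  = 0.1151 + 0.2987
  = 0.4138 bits

I(X;Y) = H(X) + H(Y) - H(X,Y)
  = 0.4138 + 0.4138 - 0.4138
  = 0.4138 bits

min(H(X), H(Y)) = min(0.4138, 0.4138) = 0.4138 bits
Since 0.4138 ≤ 0.4138, the bound is satisfied ✓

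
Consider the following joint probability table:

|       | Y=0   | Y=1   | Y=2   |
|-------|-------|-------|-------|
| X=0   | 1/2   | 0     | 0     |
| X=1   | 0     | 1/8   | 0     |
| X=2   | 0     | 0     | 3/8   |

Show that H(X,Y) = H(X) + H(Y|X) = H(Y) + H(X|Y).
Marginal P(X) (row sums):
  P(X=0) = 1/2 + 0 + 0 = 1/2
  P(X=1) = 0 + 1/8 + 0 = 1/8
  P(X=2) = 0 + 0 + 3/8 = 3/8
Marginal P(Y) (column sums):
  P(Y=0) = 1/2 + 0 + 0 = 1/2
  P(Y=1) = 0 + 1/8 + 0 = 1/8
  P(Y=2) = 0 + 0 + 3/8 = 3/8

Decomposition 1: H(X) + H(Y|X)
H(X) = -[(1/2)·log₂(1/2) + (1/8)·log₂(1/8) + (3/8)·log₂(3/8)]
  = 0.5000 + 0.3750 + 0.5306
  = 1.4056 bits
H(Y|X) = -Σ P(X,Y)·log₂ P(Y|X), where P(Y|X) = P(X,Y) / P(X)
  (cells with P(X,Y) = 0 contribute 0)
  (X=0,Y=0): P(Y|X) = (1/2)/(1/2) = 1;  -(1/2)·log₂(1) = 0.0000
  (X=1,Y=1): P(Y|X) = (1/8)/(1/8) = 1;  -(1/8)·log₂(1) = 0.0000
  (X=2,Y=2): P(Y|X) = (3/8)/(3/8) = 1;  -(3/8)·log₂(1) = 0.0000
H(Y|X) = 0.0000 + 0.0000 + 0.0000
  = 0.0000 bits
H(X) + H(Y|X) = 1.4056 + 0.0000 = 1.4056 bits

Decomposition 2: H(Y) + H(X|Y)
H(Y) = -[(1/2)·log₂(1/2) + (1/8)·log₂(1/8) + (3/8)·log₂(3/8)]
  = 0.5000 + 0.3750 + 0.5306
  = 1.4056 bits
H(X|Y) = -Σ P(X,Y)·log₂ P(X|Y), where P(X|Y) = P(X,Y) / P(Y)
  (cells with P(X,Y) = 0 contribute 0)
  (X=0,Y=0): P(X|Y) = (1/2)/(1/2) = 1;  -(1/2)·log₂(1) = 0.0000
  (X=1,Y=1): P(X|Y) = (1/8)/(1/8) = 1;  -(1/8)·log₂(1) = 0.0000
  (X=2,Y=2): P(X|Y) = (3/8)/(3/8) = 1;  -(3/8)·log₂(1) = 0.0000
H(X|Y) = 0.0000 + 0.0000 + 0.0000
  = 0.0000 bits
H(Y) + H(X|Y) = 1.4056 + 0.0000 = 1.4056 bits

Direct computation of the joint entropy:
H(X,Y) = -[(1/2)·log₂(1/2) + (1/8)·log₂(1/8) + (3/8)·log₂(3/8)]
  = 0.5000 + 0.3750 + 0.5306
  = 1.4056 bits

All three agree: H(X,Y) = 1.4056 bits ✓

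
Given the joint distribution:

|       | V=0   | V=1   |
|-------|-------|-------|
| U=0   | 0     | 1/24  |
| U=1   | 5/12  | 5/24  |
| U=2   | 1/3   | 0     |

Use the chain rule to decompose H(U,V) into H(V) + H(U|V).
By the chain rule: H(U,V) = H(V) + H(U|V)

Marginal P(V) (column sums):
  P(V=0) = 0 + 5/12 + 1/3 = 3/4
  P(V=1) = 1/24 + 5/24 + 0 = 1/4
H(V) = -[(3/4)·log₂(3/4) + (1/4)·log₂(1/4)]
  = 0.3113 + 0.5000
  = 0.8113 bits
H(U|V) = -Σ P(U,V)·log₂ P(U|V), where P(U|V) = P(U,V) / P(V)
  (cells with P(U,V) = 0 contribute 0)
  (U=0,V=1): P(U|V) = (1/24)/(1/4) = 1/6;  -(1/24)·log₂(1/6) = 0.1077
  (U=1,V=0): P(U|V) = (5/12)/(3/4) = 5/9;  -(5/12)·log₂(5/9) = 0.3533
  (U=1,V=1): P(U|V) = (5/24)/(1/4) = 5/6;  -(5/24)·log₂(5/6) = 0.0548
  (U=2,V=0): P(U|V) = (1/3)/(3/4) = 4/9;  -(1/3)·log₂(4/9) = 0.3900
H(U|V) = 0.1077 + 0.3533 + 0.0548 + 0.3900
  = 0.9058 bits

H(U,V) = H(V) + H(U|V) = 0.8113 + 0.9058 = 1.7171 bits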